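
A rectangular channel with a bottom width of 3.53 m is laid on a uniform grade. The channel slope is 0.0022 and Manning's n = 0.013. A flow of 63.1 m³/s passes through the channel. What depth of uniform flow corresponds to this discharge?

Manning's equation rearranged: A R^(2/3) = nQ / (1·√S) = 0.013 × 63.1 / (√0.0022) = 17.49.
Trying y = 3.67 m: A R^(2/3) = 14.56 — low.
Trying y = 4.85 m: A R^(2/3) = 20.33 — high.
Trying y = 4.27 m: A R^(2/3) = 17.48 — ≈ 17.49.

y_n = 4.27 m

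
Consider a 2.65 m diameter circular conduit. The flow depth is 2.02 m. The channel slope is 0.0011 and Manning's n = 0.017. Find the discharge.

Q = 7.6 m³/s

For a circular section of diameter D = 2.65 m at depth y = 2.02 m, the central angle is θ = 2 arccos(1 − 2y/D) = 4.246 rad. Then A = (D²/8)(θ − sin θ) = 4.511 m² and P = Dθ/2 = 5.626 m.
Hydraulic radius R = A/P = 4.511/5.626 = 0.8019 m.
Manning's equation: Q = (1/n) A R^(2/3) S^(1/2) = (1/0.017) × 4.511 × 0.8019^(2/3) × 0.0011^(1/2) = 7.6 m³/s.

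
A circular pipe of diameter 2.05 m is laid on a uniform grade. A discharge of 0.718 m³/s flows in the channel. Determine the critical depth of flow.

y_c = 0.391 m

At critical depth, Q² T / (g A³) = 1, i.e. A³/T = Q²/g = 0.718²/9.81 = 0.05255.
Trying y = 0.432 m: A³/T = 0.07765 — over.
Trying y = 0.332 m: A³/T = 0.02764 — short.
Trying y = 0.391 m: A³/T = 0.05254 — ≈ 0.05255.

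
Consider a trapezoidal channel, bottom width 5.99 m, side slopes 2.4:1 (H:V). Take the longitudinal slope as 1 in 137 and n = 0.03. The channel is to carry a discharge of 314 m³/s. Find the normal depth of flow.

Manning's equation rearranged: A R^(2/3) = nQ / (1·√S) = 0.03 × 314 / (√0.007299) = 110.3.
At y = 2.84 m: A R^(2/3) = 52.86 — short.
At y = 4.62 m: A R^(2/3) = 150.3 — over.
At y = 4.01 m: A R^(2/3) = 110.1 — close enough.

y_n = 4.01 m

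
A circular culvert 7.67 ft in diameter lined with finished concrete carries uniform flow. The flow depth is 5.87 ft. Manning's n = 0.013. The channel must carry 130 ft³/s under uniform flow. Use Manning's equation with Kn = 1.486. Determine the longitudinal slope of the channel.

S = 0.000292

For a circular section of diameter D = 7.67 ft at depth y = 5.87 ft, the central angle is θ = 2 arccos(1 − 2y/D) = 4.26 rad. Then A = (D²/8)(θ − sin θ) = 37.94 ft² and P = Dθ/2 = 16.34 ft.
Hydraulic radius R = A/P = 37.94/16.34 = 2.322 ft.
From Manning's equation, S = [nQ / (1.486 A R^(2/3))]² = [0.013 × 130 / (1.486 × 37.94 × 2.322^(2/3))]² = 0.000292.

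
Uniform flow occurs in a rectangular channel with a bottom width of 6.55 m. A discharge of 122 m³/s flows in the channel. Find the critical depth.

For a rectangular channel, critical depth y_c = (q²/g)^(1/3) where q = Q/b = 122/6.55 = 18.63 m²/s.
So y_c = (18.63²/9.81)^(1/3) = 3.28 m.

y_c = 3.28 m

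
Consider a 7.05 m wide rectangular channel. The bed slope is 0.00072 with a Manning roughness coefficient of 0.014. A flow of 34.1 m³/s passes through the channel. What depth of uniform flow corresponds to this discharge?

y_n = 2.1 m

Manning's equation rearranged: A R^(2/3) = nQ / (1·√S) = 0.014 × 34.1 / (√0.00072) = 17.79.
Trying y = 1.65 m: A R^(2/3) = 12.57 — too small.
Trying y = 2.58 m: A R^(2/3) = 23.72 — too large.
Trying y = 2.1 m: A R^(2/3) = 17.78 — matches.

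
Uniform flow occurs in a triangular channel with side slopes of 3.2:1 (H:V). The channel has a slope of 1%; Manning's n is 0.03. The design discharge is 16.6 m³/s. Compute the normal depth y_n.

Manning's equation rearranged: A R^(2/3) = nQ / (1·√S) = 0.03 × 16.6 / (√0.01) = 4.98.
Try y = 1.81 m: A R^(2/3) = 9.509 — too large.
Try y = 1.15 m: A R^(2/3) = 2.837 — too small.
Try y = 1.42 m: A R^(2/3) = 4.978 — ≈ 4.98.

y_n = 1.42 m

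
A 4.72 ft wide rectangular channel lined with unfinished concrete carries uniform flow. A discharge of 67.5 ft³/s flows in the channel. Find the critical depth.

For a rectangular channel, critical depth y_c = (q²/g)^(1/3) where q = Q/b = 67.5/4.72 = 14.3 ft²/s.
So y_c = (14.3²/32.2)^(1/3) = 1.85 ft.

y_c = 1.85 ft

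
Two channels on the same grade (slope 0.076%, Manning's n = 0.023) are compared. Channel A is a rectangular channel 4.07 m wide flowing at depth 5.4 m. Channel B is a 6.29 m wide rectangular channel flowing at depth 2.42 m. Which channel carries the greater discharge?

Channel A: Flow area A = b·y = 4.07 × 5.4 = 21.98 m². Wetted perimeter P = b + 2y = 4.07 + 2×5.4 = 14.87 m. Hydraulic radius R = A/P = 21.98/14.87 = 1.478 m. Q_A = (1/0.023)·21.98·1.478^(2/3)·√0.00076 = 34.18 m³/s.
Channel B: Flow area A = b·y = 6.29 × 2.42 = 15.22 m². Wetted perimeter P = b + 2y = 6.29 + 2×2.42 = 11.13 m. Hydraulic radius R = A/P = 15.22/11.13 = 1.368 m. Q_B = (1/0.023)·15.22·1.368^(2/3)·√0.00076 = 22.48 m³/s.
Q_A = 34.18 m³/s vs Q_B = 22.48 m³/s, so channel A carries more.

channel A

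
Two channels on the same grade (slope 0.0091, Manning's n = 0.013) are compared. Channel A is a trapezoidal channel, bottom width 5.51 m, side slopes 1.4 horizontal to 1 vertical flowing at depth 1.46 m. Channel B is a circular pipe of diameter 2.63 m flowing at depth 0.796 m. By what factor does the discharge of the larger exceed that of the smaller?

13.9

Channel A: With bottom width b = 5.51 m and side slope z = 1.4: A = (b + zy)y = (5.51 + 1.4×1.46)×1.46 = 11.03 m²; P = b + 2y√(1+z²) = 5.51 + 2×1.46×1.72 = 10.53 m. Hydraulic radius R = A/P = 11.03/10.53 = 1.047 m. Q_A = (1/0.013)·11.03·1.047^(2/3)·√0.0091 = 83.45 m³/s.
Channel B: For a circular section of diameter D = 2.63 m at depth y = 0.796 m, the central angle is θ = 2 arccos(1 − 2y/D) = 2.33 rad. Then A = (D²/8)(θ − sin θ) = 1.388 m² and P = Dθ/2 = 3.064 m. Hydraulic radius R = A/P = 1.388/3.064 = 0.4528 m. Q_B = (1/0.013)·1.388·0.4528^(2/3)·√0.0091 = 6.005 m³/s.
The larger discharge is 83.45 m³/s and the smaller is 6.005 m³/s; the ratio is 13.9.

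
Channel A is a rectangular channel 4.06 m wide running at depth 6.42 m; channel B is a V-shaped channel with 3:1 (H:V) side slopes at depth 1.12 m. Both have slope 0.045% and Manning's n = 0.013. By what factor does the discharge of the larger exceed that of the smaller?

14.1

Channel A: Flow area A = b·y = 4.06 × 6.42 = 26.07 m². Wetted perimeter P = b + 2y = 4.06 + 2×6.42 = 16.9 m. Hydraulic radius R = A/P = 26.07/16.9 = 1.542 m. Q_A = (1/0.013)·26.07·1.542^(2/3)·√0.00045 = 56.78 m³/s.
Channel B: For a triangular section with side slope z = 3: A = zy² = 3×1.12² = 3.763 m²; P = 2y√(1+z²) = 2×1.12×3.162 = 7.084 m. Hydraulic radius R = A/P = 3.763/7.084 = 0.5313 m. Q_B = (1/0.013)·3.763·0.5313^(2/3)·√0.00045 = 4.028 m³/s.
The larger discharge is 56.78 m³/s and the smaller is 4.028 m³/s; the ratio is 14.1.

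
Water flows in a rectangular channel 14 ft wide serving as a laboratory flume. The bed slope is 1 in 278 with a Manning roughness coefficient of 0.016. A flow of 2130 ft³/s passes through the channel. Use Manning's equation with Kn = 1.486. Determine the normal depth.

Manning's equation rearranged: A R^(2/3) = nQ / (1.486·√S) = 0.016 × 2130 / (1.486 × √0.003597) = 382.4.
Trying y = 12.7 ft: A R^(2/3) = 485.5 — over.
Trying y = 7.32 ft: A R^(2/3) = 239.7 — short.
Trying y = 10.5 ft: A R^(2/3) = 382.7 — close enough.

y_n = 10.5 ft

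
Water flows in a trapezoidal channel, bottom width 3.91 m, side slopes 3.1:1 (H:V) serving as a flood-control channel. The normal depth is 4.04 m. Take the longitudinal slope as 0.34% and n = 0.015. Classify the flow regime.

With bottom width b = 3.91 m and side slope z = 3.1: A = (b + zy)y = (3.91 + 3.1×4.04)×4.04 = 66.39 m²; P = b + 2y√(1+z²) = 3.91 + 2×4.04×3.257 = 30.23 m.
Hydraulic radius R = A/P = 66.39/30.23 = 2.196 m.
V = (1/n) R^(2/3) √S = (1/0.015) × 2.196^(2/3) × √0.0034 = 6.568 m/s. Hydraulic depth D_h = A/T = 66.39/28.96 = 2.293 m.
Froude number Fr = V/√(g·D_h) = 6.568/√(9.81×2.293) = 1.38, which is greater than 1, so the flow is supercritical.

supercritical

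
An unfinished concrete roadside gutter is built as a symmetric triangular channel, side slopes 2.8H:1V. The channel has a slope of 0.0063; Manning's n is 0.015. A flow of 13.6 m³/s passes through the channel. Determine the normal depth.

Manning's equation rearranged: A R^(2/3) = nQ / (1·√S) = 0.015 × 13.6 / (√0.0063) = 2.57.
Try y = 0.845 m: A R^(2/3) = 1.082 — low.
Try y = 1.49 m: A R^(2/3) = 4.908 — high.
Try y = 1.17 m: A R^(2/3) = 2.576 — ≈ 2.57.

y_n = 1.17 m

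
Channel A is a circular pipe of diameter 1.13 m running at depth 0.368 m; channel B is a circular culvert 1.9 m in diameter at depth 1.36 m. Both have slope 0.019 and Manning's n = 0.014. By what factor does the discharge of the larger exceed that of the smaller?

Channel A: For a circular section of diameter D = 1.13 m at depth y = 0.368 m, the central angle is θ = 2 arccos(1 − 2y/D) = 2.429 rad. Then A = (D²/8)(θ − sin θ) = 0.2834 m² and P = Dθ/2 = 1.373 m. Hydraulic radius R = A/P = 0.2834/1.373 = 0.2065 m. Q_A = (1/0.014)·0.2834·0.2065^(2/3)·√0.019 = 0.9749 m³/s.
Channel B: For a circular section of diameter D = 1.9 m at depth y = 1.36 m, the central angle is θ = 2 arccos(1 − 2y/D) = 4.034 rad. Then A = (D²/8)(θ − sin θ) = 2.172 m² and P = Dθ/2 = 3.832 m. Hydraulic radius R = A/P = 2.172/3.832 = 0.5667 m. Q_B = (1/0.014)·2.172·0.5667^(2/3)·√0.019 = 14.64 m³/s.
The larger discharge is 14.64 m³/s and the smaller is 0.9749 m³/s; the ratio is 15.

15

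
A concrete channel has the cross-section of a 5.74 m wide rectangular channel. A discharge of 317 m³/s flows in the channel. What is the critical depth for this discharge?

For a rectangular channel, critical depth y_c = (q²/g)^(1/3) where q = Q/b = 317/5.74 = 55.23 m²/s.
So y_c = (55.23²/9.81)^(1/3) = 6.77 m.

y_c = 6.77 m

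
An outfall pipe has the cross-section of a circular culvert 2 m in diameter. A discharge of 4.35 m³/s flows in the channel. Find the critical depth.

y_c = 0.999 m

At critical depth, Q² T / (g A³) = 1, i.e. A³/T = Q²/g = 4.35²/9.81 = 1.929.
Try y = 1.23 m: A³/T = 4.277 — too large.
Try y = 0.999 m: A³/T = 1.931 — ≈ 1.929.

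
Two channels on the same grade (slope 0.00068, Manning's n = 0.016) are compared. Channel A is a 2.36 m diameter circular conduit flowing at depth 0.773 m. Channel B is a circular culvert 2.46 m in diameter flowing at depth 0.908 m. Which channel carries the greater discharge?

channel B

Channel A: For a circular section of diameter D = 2.36 m at depth y = 0.773 m, the central angle is θ = 2 arccos(1 − 2y/D) = 2.437 rad. Then A = (D²/8)(θ − sin θ) = 1.246 m² and P = Dθ/2 = 2.876 m. Hydraulic radius R = A/P = 1.246/2.876 = 0.4333 m. Q_A = (1/0.016)·1.246·0.4333^(2/3)·√0.00068 = 1.163 m³/s.
Channel B: For a circular section of diameter D = 2.46 m at depth y = 0.908 m, the central angle is θ = 2 arccos(1 − 2y/D) = 2.612 rad. Then A = (D²/8)(θ − sin θ) = 1.593 m² and P = Dθ/2 = 3.213 m. Hydraulic radius R = A/P = 1.593/3.213 = 0.496 m. Q_B = (1/0.016)·1.593·0.496^(2/3)·√0.00068 = 1.627 m³/s.
Q_A = 1.163 m³/s vs Q_B = 1.627 m³/s, so channel B carries more.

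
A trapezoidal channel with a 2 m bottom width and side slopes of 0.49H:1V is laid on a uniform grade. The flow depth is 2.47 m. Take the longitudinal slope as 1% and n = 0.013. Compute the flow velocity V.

With bottom width b = 2 m and side slope z = 0.49: A = (b + zy)y = (2 + 0.49×2.47)×2.47 = 7.929 m²; P = b + 2y√(1+z²) = 2 + 2×2.47×1.114 = 7.501 m.
Hydraulic radius R = A/P = 7.929/7.501 = 1.057 m.
From Manning's equation, V = (1/n) R^(2/3) S^(1/2) = (1/0.013) × 1.057^(2/3) × 0.01^(1/2) = 7.98 m/s.

V = 7.98 m/s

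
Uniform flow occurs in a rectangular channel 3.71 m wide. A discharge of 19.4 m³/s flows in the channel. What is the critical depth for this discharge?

y_c = 1.41 m

For a rectangular channel, critical depth y_c = (q²/g)^(1/3) where q = Q/b = 19.4/3.71 = 5.229 m²/s.
So y_c = (5.229²/9.81)^(1/3) = 1.41 m.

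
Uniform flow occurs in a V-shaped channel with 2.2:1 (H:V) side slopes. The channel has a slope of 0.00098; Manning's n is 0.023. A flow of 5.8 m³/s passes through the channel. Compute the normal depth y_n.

Manning's equation rearranged: A R^(2/3) = nQ / (1·√S) = 0.023 × 5.8 / (√0.00098) = 4.261.
Trying y = 1.84 m: A R^(2/3) = 6.618 — high.
Trying y = 1.21 m: A R^(2/3) = 2.164 — low.
Trying y = 1.56 m: A R^(2/3) = 4.261 — matches.

y_n = 1.56 m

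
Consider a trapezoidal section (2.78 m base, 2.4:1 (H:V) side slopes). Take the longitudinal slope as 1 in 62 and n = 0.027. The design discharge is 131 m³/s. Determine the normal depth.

Manning's equation rearranged: A R^(2/3) = nQ / (1·√S) = 0.027 × 131 / (√0.01613) = 27.85.
Trying y = 2.99 m: A R^(2/3) = 41.13 — over.
Trying y = 2.52 m: A R^(2/3) = 27.85 — ≈ 27.85.

y_n = 2.52 m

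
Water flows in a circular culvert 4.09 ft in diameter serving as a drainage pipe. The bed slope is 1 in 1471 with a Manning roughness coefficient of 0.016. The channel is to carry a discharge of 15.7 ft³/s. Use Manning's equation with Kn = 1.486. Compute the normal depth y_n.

Manning's equation rearranged: A R^(2/3) = nQ / (1.486·√S) = 0.016 × 15.7 / (1.486 × √0.0006798) = 6.483.
At y = 1.81 ft: A R^(2/3) = 5.392 — low.
At y = 2.31 ft: A R^(2/3) = 8.151 — high.
At y = 2.01 ft: A R^(2/3) = 6.474 — matches.

y_n = 2.01 ft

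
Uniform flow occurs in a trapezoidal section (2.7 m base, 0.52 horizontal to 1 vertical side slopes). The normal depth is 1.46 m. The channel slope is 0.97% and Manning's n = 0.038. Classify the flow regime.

subcritical

With bottom width b = 2.7 m and side slope z = 0.52: A = (b + zy)y = (2.7 + 0.52×1.46)×1.46 = 5.05 m²; P = b + 2y√(1+z²) = 2.7 + 2×1.46×1.127 = 5.991 m.
Hydraulic radius R = A/P = 5.05/5.991 = 0.843 m.
V = (1/n) R^(2/3) √S = (1/0.038) × 0.843^(2/3) × √0.0097 = 2.313 m/s. Hydraulic depth D_h = A/T = 5.05/4.218 = 1.197 m.
Froude number Fr = V/√(g·D_h) = 2.313/√(9.81×1.197) = 0.675, which is less than 1, so the flow is subcritical.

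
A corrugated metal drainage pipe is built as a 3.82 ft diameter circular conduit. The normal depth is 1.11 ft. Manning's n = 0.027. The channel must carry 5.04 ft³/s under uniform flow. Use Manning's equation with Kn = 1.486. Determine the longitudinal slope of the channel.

For a circular section of diameter D = 3.82 ft at depth y = 1.11 ft, the central angle is θ = 2 arccos(1 − 2y/D) = 2.277 rad. Then A = (D²/8)(θ − sin θ) = 2.766 ft² and P = Dθ/2 = 4.35 ft.
Hydraulic radius R = A/P = 2.766/4.35 = 0.636 ft.
From Manning's equation, S = [nQ / (1.486 A R^(2/3))]² = [0.027 × 5.04 / (1.486 × 2.766 × 0.636^(2/3))]² = 0.002.

S = 0.002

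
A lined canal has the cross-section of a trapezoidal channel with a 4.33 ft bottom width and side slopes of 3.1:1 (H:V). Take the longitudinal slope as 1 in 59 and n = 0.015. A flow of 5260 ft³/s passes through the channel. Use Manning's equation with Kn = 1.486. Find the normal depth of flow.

y_n = 6.84 ft

Manning's equation rearranged: A R^(2/3) = nQ / (1.486·√S) = 0.015 × 5260 / (1.486 × √0.01695) = 407.8.
Trying y = 7.63 ft: A R^(2/3) = 533.6 — high.
Trying y = 5.74 ft: A R^(2/3) = 266.7 — low.
Trying y = 6.84 ft: A R^(2/3) = 408.1 — close enough.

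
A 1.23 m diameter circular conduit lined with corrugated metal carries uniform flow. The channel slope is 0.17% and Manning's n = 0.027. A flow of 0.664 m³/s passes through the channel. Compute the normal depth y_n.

y_n = 0.835 m

Manning's equation rearranged: A R^(2/3) = nQ / (1·√S) = 0.027 × 0.664 / (√0.0017) = 0.4348.
Trying y = 0.631 m: A R^(2/3) = 0.2827 — too small.
Trying y = 1.06 m: A R^(2/3) = 0.5633 — too large.
Trying y = 0.835 m: A R^(2/3) = 0.4351 — close enough.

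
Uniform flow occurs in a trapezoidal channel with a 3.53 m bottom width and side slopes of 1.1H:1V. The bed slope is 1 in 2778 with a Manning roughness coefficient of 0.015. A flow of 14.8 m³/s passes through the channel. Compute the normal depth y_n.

y_n = 1.89 m

Manning's equation rearranged: A R^(2/3) = nQ / (1·√S) = 0.015 × 14.8 / (√0.00036) = 11.7.
Trying y = 2.38 m: A R^(2/3) = 18.13 — over.
Trying y = 1.3 m: A R^(2/3) = 5.885 — short.
Trying y = 1.89 m: A R^(2/3) = 11.69 — ≈ 11.7.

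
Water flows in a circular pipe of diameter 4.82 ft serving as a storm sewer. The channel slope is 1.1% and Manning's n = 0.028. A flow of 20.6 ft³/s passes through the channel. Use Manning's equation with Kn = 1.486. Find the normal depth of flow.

Manning's equation rearranged: A R^(2/3) = nQ / (1.486·√S) = 0.028 × 20.6 / (1.486 × √0.011) = 3.701.
At y = 1.69 ft: A R^(2/3) = 5.451 — high.
At y = 0.959 ft: A R^(2/3) = 1.79 — low.
At y = 1.38 ft: A R^(2/3) = 3.695 — ≈ 3.701.

y_n = 1.38 ft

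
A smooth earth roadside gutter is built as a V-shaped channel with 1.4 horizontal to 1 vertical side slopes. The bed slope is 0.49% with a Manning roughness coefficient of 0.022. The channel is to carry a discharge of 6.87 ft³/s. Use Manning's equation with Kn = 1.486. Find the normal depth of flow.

y_n = 1.27 ft

Manning's equation rearranged: A R^(2/3) = nQ / (1.486·√S) = 0.022 × 6.87 / (1.486 × √0.0049) = 1.453.
Try y = 1.55 ft: A R^(2/3) = 2.474 — over.
Try y = 1.27 ft: A R^(2/3) = 1.454 — close enough.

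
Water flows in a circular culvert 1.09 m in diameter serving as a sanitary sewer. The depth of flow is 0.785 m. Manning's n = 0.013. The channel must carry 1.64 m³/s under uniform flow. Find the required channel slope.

For a circular section of diameter D = 1.09 m at depth y = 0.785 m, the central angle is θ = 2 arccos(1 − 2y/D) = 4.054 rad. Then A = (D²/8)(θ − sin θ) = 0.7194 m² and P = Dθ/2 = 2.209 m.
Hydraulic radius R = A/P = 0.7194/2.209 = 0.3257 m.
From Manning's equation, S = [nQ / (1 A R^(2/3))]² = [0.013 × 1.64 / (1 × 0.7194 × 0.3257^(2/3))]² = 0.00392.

S = 0.00392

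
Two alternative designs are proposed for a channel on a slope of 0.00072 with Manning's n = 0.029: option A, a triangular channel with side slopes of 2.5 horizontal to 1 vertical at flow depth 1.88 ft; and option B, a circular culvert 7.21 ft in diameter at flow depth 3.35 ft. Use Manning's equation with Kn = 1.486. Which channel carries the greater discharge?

Channel A: For a triangular section with side slope z = 2.5: A = zy² = 2.5×1.88² = 8.836 ft²; P = 2y√(1+z²) = 2×1.88×2.693 = 10.12 ft. Hydraulic radius R = A/P = 8.836/10.12 = 0.8728 ft. Q_A = (1.486/0.029)·8.836·0.8728^(2/3)·√0.00072 = 11.1 ft³/s.
Channel B: For a circular section of diameter D = 7.21 ft at depth y = 3.35 ft, the central angle is θ = 2 arccos(1 − 2y/D) = 3 rad. Then A = (D²/8)(θ − sin θ) = 18.58 ft² and P = Dθ/2 = 10.82 ft. Hydraulic radius R = A/P = 18.58/10.82 = 1.718 ft. Q_B = (1.486/0.029)·18.58·1.718^(2/3)·√0.00072 = 36.64 ft³/s.
Q_A = 11.1 ft³/s vs Q_B = 36.64 ft³/s, so channel B carries more.

channel B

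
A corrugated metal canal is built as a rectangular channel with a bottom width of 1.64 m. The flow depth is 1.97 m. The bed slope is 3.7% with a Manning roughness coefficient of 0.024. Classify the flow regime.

Flow area A = b·y = 1.64 × 1.97 = 3.231 m². Wetted perimeter P = b + 2y = 1.64 + 2×1.97 = 5.58 m.
Hydraulic radius R = A/P = 3.231/5.58 = 0.579 m.
V = (1/n) R^(2/3) √S = (1/0.024) × 0.579^(2/3) × √0.037 = 5.568 m/s. Hydraulic depth D_h = A/T = 3.231/1.64 = 1.97 m.
Froude number Fr = V/√(g·D_h) = 5.568/√(9.81×1.97) = 1.27, which is greater than 1, so the flow is supercritical.

supercritical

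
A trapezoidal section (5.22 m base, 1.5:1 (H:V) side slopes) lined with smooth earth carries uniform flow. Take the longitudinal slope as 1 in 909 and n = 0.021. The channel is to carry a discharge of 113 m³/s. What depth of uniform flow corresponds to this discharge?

Manning's equation rearranged: A R^(2/3) = nQ / (1·√S) = 0.021 × 113 / (√0.0011) = 71.55.
At y = 4.65 m: A R^(2/3) = 106.7 — high.
At y = 2.95 m: A R^(2/3) = 42.02 — low.
At y = 3.84 m: A R^(2/3) = 71.57 — matches.

y_n = 3.84 m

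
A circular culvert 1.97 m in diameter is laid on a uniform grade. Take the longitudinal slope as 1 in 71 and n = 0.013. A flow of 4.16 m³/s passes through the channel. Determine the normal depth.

y_n = 0.657 m

Manning's equation rearranged: A R^(2/3) = nQ / (1·√S) = 0.013 × 4.16 / (√0.01408) = 0.4557.
At y = 0.76 m: A R^(2/3) = 0.5994 — high.
At y = 0.573 m: A R^(2/3) = 0.3506 — low.
At y = 0.657 m: A R^(2/3) = 0.4561 — ≈ 0.4557.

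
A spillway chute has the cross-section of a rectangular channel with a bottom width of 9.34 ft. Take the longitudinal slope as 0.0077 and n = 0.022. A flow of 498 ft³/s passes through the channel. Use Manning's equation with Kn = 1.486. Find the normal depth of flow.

y_n = 5 ft

Manning's equation rearranged: A R^(2/3) = nQ / (1.486·√S) = 0.022 × 498 / (1.486 × √0.0077) = 84.02.
Trying y = 5.5 ft: A R^(2/3) = 95.27 — high.
Trying y = 4.15 ft: A R^(2/3) = 65.51 — low.
Trying y = 5 ft: A R^(2/3) = 84.05 — close enough.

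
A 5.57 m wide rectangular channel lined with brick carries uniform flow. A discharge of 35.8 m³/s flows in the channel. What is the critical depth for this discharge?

y_c = 1.61 m

For a rectangular channel, critical depth y_c = (q²/g)^(1/3) where q = Q/b = 35.8/5.57 = 6.427 m²/s.
So y_c = (6.427²/9.81)^(1/3) = 1.61 m.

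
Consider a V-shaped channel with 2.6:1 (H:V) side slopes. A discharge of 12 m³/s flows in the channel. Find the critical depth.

At critical depth, Q² T / (g A³) = 1, i.e. A³/T = Q²/g = 12²/9.81 = 14.68.
Trying y = 1.11 m: A³/T = 5.695 — short.
Trying y = 1.57 m: A³/T = 32.24 — over.
Trying y = 1.34 m: A³/T = 14.6 — ≈ 14.68.

y_c = 1.34 m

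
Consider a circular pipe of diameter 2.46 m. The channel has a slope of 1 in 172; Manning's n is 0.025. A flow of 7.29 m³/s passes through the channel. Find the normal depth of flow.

y_n = 1.51 m

Manning's equation rearranged: A R^(2/3) = nQ / (1·√S) = 0.025 × 7.29 / (√0.005814) = 2.39.
At y = 1.23 m: A R^(2/3) = 1.719 — short.
At y = 1.51 m: A R^(2/3) = 2.39 — ≈ 2.39.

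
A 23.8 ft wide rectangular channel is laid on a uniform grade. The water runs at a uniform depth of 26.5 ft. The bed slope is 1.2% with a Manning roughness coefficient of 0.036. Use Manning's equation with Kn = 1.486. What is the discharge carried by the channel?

Flow area A = b·y = 23.8 × 26.5 = 630.7 ft². Wetted perimeter P = b + 2y = 23.8 + 2×26.5 = 76.8 ft.
Hydraulic radius R = A/P = 630.7/76.8 = 8.212 ft.
Manning's equation: Q = (1.486/n) A R^(2/3) S^(1/2) = (1.486/0.036) × 630.7 × 8.212^(2/3) × 0.012^(1/2) = 11600 ft³/s.

Q = 11600 ft³/s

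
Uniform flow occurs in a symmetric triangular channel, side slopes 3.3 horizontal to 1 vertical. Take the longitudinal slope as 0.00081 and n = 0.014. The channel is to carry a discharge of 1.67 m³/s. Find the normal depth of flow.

Manning's equation rearranged: A R^(2/3) = nQ / (1·√S) = 0.014 × 1.67 / (√0.00081) = 0.8215.
Trying y = 0.631 m: A R^(2/3) = 0.5914 — too small.
Trying y = 0.88 m: A R^(2/3) = 1.436 — too large.
Trying y = 0.714 m: A R^(2/3) = 0.8222 — matches.

y_n = 0.714 m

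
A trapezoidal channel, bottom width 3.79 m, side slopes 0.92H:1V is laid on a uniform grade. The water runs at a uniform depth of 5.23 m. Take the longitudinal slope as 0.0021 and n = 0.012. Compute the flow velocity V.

V = 7.03 m/s

With bottom width b = 3.79 m and side slope z = 0.92: A = (b + zy)y = (3.79 + 0.92×5.23)×5.23 = 44.99 m²; P = b + 2y√(1+z²) = 3.79 + 2×5.23×1.359 = 18 m.
Hydraulic radius R = A/P = 44.99/18 = 2.499 m.
From Manning's equation, V = (1/n) R^(2/3) S^(1/2) = (1/0.012) × 2.499^(2/3) × 0.0021^(1/2) = 7.03 m/s.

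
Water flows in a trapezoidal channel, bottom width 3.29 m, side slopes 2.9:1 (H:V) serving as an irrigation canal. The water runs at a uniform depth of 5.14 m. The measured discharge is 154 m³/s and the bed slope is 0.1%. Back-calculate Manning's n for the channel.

n = 0.0371

With bottom width b = 3.29 m and side slope z = 2.9: A = (b + zy)y = (3.29 + 2.9×5.14)×5.14 = 93.53 m²; P = b + 2y√(1+z²) = 3.29 + 2×5.14×3.068 = 34.82 m.
Hydraulic radius R = A/P = 93.53/34.82 = 2.686 m.
Rearranging Manning's equation: n = (1/Q) A R^(2/3) S^(1/2) = (1/154) × 93.53 × 2.686^(2/3) × √0.001 = 0.0371.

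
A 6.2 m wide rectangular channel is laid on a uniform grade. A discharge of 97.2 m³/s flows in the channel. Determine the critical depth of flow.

For a rectangular channel, critical depth y_c = (q²/g)^(1/3) where q = Q/b = 97.2/6.2 = 15.68 m²/s.
So y_c = (15.68²/9.81)^(1/3) = 2.93 m.

y_c = 2.93 m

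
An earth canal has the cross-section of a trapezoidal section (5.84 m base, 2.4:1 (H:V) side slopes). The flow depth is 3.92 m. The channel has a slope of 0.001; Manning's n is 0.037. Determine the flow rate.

Q = 88.5 m³/s

With bottom width b = 5.84 m and side slope z = 2.4: A = (b + zy)y = (5.84 + 2.4×3.92)×3.92 = 59.77 m²; P = b + 2y√(1+z²) = 5.84 + 2×3.92×2.6 = 26.22 m.
Hydraulic radius R = A/P = 59.77/26.22 = 2.279 m.
Manning's equation: Q = (1/n) A R^(2/3) S^(1/2) = (1/0.037) × 59.77 × 2.279^(2/3) × 0.001^(1/2) = 88.5 m³/s.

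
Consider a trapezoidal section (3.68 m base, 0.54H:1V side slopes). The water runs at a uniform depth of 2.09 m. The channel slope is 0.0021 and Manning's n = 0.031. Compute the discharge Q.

With bottom width b = 3.68 m and side slope z = 0.54: A = (b + zy)y = (3.68 + 0.54×2.09)×2.09 = 10.05 m²; P = b + 2y√(1+z²) = 3.68 + 2×2.09×1.136 = 8.431 m.
Hydraulic radius R = A/P = 10.05/8.431 = 1.192 m.
Manning's equation: Q = (1/n) A R^(2/3) S^(1/2) = (1/0.031) × 10.05 × 1.192^(2/3) × 0.0021^(1/2) = 16.7 m³/s.

Q = 16.7 m³/s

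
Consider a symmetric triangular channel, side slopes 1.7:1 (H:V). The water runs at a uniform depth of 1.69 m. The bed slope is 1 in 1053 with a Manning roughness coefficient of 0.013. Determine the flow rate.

For a triangular section with side slope z = 1.7: A = zy² = 1.7×1.69² = 4.855 m²; P = 2y√(1+z²) = 2×1.69×1.972 = 6.666 m.
Hydraulic radius R = A/P = 4.855/6.666 = 0.7283 m.
Manning's equation: Q = (1/n) A R^(2/3) S^(1/2) = (1/0.013) × 4.855 × 0.7283^(2/3) × 0.0009497^(1/2) = 9.32 m³/s.

Q = 9.32 m³/s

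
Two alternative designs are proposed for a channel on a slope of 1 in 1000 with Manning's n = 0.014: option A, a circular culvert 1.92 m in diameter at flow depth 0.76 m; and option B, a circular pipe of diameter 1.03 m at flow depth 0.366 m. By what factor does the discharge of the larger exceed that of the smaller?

Channel A: For a circular section of diameter D = 1.92 m at depth y = 0.76 m, the central angle is θ = 2 arccos(1 − 2y/D) = 2.722 rad. Then A = (D²/8)(θ − sin θ) = 1.066 m² and P = Dθ/2 = 2.613 m. Hydraulic radius R = A/P = 1.066/2.613 = 0.4081 m. Q_A = (1/0.014)·1.066·0.4081^(2/3)·√0.001 = 1.325 m³/s.
Channel B: For a circular section of diameter D = 1.03 m at depth y = 0.366 m, the central angle is θ = 2 arccos(1 − 2y/D) = 2.555 rad. Then A = (D²/8)(θ − sin θ) = 0.2653 m² and P = Dθ/2 = 1.316 m. Hydraulic radius R = A/P = 0.2653/1.316 = 0.2017 m. Q_B = (1/0.014)·0.2653·0.2017^(2/3)·√0.001 = 0.2061 m³/s.
The larger discharge is 1.325 m³/s and the smaller is 0.2061 m³/s; the ratio is 6.43.

6.43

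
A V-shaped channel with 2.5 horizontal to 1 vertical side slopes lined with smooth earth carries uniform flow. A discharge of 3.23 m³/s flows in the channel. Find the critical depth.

y_c = 0.806 m

At critical depth, Q² T / (g A³) = 1, i.e. A³/T = Q²/g = 3.23²/9.81 = 1.063.
Try y = 0.722 m: A³/T = 0.6131 — short.
Try y = 0.984 m: A³/T = 2.883 — over.
Try y = 0.806 m: A³/T = 1.063 — matches.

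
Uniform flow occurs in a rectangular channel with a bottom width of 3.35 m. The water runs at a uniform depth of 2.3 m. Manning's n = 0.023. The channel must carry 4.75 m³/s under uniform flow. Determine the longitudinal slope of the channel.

Flow area A = b·y = 3.35 × 2.3 = 7.705 m². Wetted perimeter P = b + 2y = 3.35 + 2×2.3 = 7.95 m.
Hydraulic radius R = A/P = 7.705/7.95 = 0.9692 m.
From Manning's equation, S = [nQ / (1 A R^(2/3))]² = [0.023 × 4.75 / (1 × 7.705 × 0.9692^(2/3))]² = 0.00021.

S = 0.00021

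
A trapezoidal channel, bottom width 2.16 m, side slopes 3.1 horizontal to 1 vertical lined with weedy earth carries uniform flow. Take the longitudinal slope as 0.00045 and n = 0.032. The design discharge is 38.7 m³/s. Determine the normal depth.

Manning's equation rearranged: A R^(2/3) = nQ / (1·√S) = 0.032 × 38.7 / (√0.00045) = 58.38.
Try y = 3.78 m: A R^(2/3) = 82.12 — too large.
Try y = 2.46 m: A R^(2/3) = 29.02 — too small.
Try y = 3.29 m: A R^(2/3) = 58.45 — close enough.

y_n = 3.29 m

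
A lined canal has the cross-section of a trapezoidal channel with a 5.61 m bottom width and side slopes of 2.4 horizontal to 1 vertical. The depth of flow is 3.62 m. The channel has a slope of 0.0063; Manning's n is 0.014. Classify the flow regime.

supercritical

With bottom width b = 5.61 m and side slope z = 2.4: A = (b + zy)y = (5.61 + 2.4×3.62)×3.62 = 51.76 m²; P = b + 2y√(1+z²) = 5.61 + 2×3.62×2.6 = 24.43 m.
Hydraulic radius R = A/P = 51.76/24.43 = 2.118 m.
V = (1/n) R^(2/3) √S = (1/0.014) × 2.118^(2/3) × √0.0063 = 9.351 m/s. Hydraulic depth D_h = A/T = 51.76/22.99 = 2.252 m.
Froude number Fr = V/√(g·D_h) = 9.351/√(9.81×2.252) = 1.99, which is greater than 1, so the flow is supercritical.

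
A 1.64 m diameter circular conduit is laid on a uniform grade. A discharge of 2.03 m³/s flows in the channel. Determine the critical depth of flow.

At critical depth, Q² T / (g A³) = 1, i.e. A³/T = Q²/g = 2.03²/9.81 = 0.4201.
At y = 0.858 m: A³/T = 0.8541 — too large.
At y = 0.713 m: A³/T = 0.4209 — close enough.

y_c = 0.713 m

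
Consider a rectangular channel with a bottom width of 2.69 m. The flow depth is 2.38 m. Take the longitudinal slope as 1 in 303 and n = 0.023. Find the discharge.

Flow area A = b·y = 2.69 × 2.38 = 6.402 m². Wetted perimeter P = b + 2y = 2.69 + 2×2.38 = 7.45 m.
Hydraulic radius R = A/P = 6.402/7.45 = 0.8594 m.
Manning's equation: Q = (1/n) A R^(2/3) S^(1/2) = (1/0.023) × 6.402 × 0.8594^(2/3) × 0.0033^(1/2) = 14.5 m³/s.

Q = 14.5 m³/s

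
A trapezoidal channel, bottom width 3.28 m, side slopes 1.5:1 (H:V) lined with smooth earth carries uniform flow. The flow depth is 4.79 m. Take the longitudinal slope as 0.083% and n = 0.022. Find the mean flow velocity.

With bottom width b = 3.28 m and side slope z = 1.5: A = (b + zy)y = (3.28 + 1.5×4.79)×4.79 = 50.13 m²; P = b + 2y√(1+z²) = 3.28 + 2×4.79×1.803 = 20.55 m.
Hydraulic radius R = A/P = 50.13/20.55 = 2.439 m.
From Manning's equation, V = (1/n) R^(2/3) S^(1/2) = (1/0.022) × 2.439^(2/3) × 0.00083^(1/2) = 2.37 m/s.

V = 2.37 m/s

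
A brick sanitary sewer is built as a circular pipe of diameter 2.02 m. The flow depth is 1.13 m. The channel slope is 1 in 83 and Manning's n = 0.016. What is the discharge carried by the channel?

For a circular section of diameter D = 2.02 m at depth y = 1.13 m, the central angle is θ = 2 arccos(1 − 2y/D) = 3.38 rad. Then A = (D²/8)(θ − sin θ) = 1.844 m² and P = Dθ/2 = 3.414 m.
Hydraulic radius R = A/P = 1.844/3.414 = 0.5403 m.
Manning's equation: Q = (1/n) A R^(2/3) S^(1/2) = (1/0.016) × 1.844 × 0.5403^(2/3) × 0.01205^(1/2) = 8.39 m³/s.

Q = 8.39 m³/s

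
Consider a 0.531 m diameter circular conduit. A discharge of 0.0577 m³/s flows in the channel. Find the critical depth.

At critical depth, Q² T / (g A³) = 1, i.e. A³/T = Q²/g = 0.0577²/9.81 = 0.0003394.
Trying y = 0.107 m: A³/T = 0.00007599 — short.
Trying y = 0.173 m: A³/T = 0.0004934 — over.
Trying y = 0.157 m: A³/T = 0.0003388 — close enough.

y_c = 0.157 m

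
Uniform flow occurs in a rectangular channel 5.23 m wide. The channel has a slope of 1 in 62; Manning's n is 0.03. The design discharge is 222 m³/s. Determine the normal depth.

y_n = 6.6 m

Manning's equation rearranged: A R^(2/3) = nQ / (1·√S) = 0.03 × 222 / (√0.01613) = 52.44.
At y = 8.2 m: A R^(2/3) = 67.68 — high.
At y = 5.05 m: A R^(2/3) = 37.96 — low.
At y = 6.6 m: A R^(2/3) = 52.45 — ≈ 52.44.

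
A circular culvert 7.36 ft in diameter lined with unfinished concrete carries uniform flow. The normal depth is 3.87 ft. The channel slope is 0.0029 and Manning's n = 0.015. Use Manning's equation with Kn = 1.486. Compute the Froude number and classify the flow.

subcritical

For a circular section of diameter D = 7.36 ft at depth y = 3.87 ft, the central angle is θ = 2 arccos(1 − 2y/D) = 3.245 rad. Then A = (D²/8)(θ − sin θ) = 22.67 ft² and P = Dθ/2 = 11.94 ft.
Hydraulic radius R = A/P = 22.67/11.94 = 1.898 ft.
V = (1.486/n) R^(2/3) √S = (1.486/0.015) × 1.898^(2/3) × √0.0029 = 8.18 ft/s. Hydraulic depth D_h = A/T = 22.67/7.35 = 3.084 ft.
Froude number Fr = V/√(g·D_h) = 8.18/√(32.2×3.084) = 0.821, which is less than 1, so the flow is subcritical.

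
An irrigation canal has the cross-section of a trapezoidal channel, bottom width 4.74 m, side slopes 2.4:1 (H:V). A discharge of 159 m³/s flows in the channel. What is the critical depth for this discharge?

y_c = 3.05 m

At critical depth, Q² T / (g A³) = 1, i.e. A³/T = Q²/g = 159²/9.81 = 2577.
Try y = 2.51 m: A³/T = 1175 — short.
Try y = 3.75 m: A³/T = 6015 — over.
Try y = 3.05 m: A³/T = 2568 — matches.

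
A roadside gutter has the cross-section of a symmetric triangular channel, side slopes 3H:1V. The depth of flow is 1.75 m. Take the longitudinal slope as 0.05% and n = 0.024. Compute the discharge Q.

For a triangular section with side slope z = 3: A = zy² = 3×1.75² = 9.188 m²; P = 2y√(1+z²) = 2×1.75×3.162 = 11.07 m.
Hydraulic radius R = A/P = 9.188/11.07 = 0.8301 m.
Manning's equation: Q = (1/n) A R^(2/3) S^(1/2) = (1/0.024) × 9.188 × 0.8301^(2/3) × 0.0005^(1/2) = 7.56 m³/s.

Q = 7.56 m³/s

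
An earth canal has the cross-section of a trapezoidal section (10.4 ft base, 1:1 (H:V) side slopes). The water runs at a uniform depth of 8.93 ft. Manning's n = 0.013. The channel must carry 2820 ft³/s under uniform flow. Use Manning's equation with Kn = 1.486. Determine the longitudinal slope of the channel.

With bottom width b = 10.4 ft and side slope z = 1: A = (b + zy)y = (10.4 + 1×8.93)×8.93 = 172.6 ft²; P = b + 2y√(1+z²) = 10.4 + 2×8.93×1.414 = 35.66 ft.
Hydraulic radius R = A/P = 172.6/35.66 = 4.841 ft.
From Manning's equation, S = [nQ / (1.486 A R^(2/3))]² = [0.013 × 2820 / (1.486 × 172.6 × 4.841^(2/3))]² = 0.00249.

S = 0.00249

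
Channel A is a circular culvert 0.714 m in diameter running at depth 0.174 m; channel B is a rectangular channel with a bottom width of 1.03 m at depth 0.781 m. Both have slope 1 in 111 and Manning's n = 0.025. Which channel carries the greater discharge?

channel B

Channel A: For a circular section of diameter D = 0.714 m at depth y = 0.174 m, the central angle is θ = 2 arccos(1 − 2y/D) = 2.065 rad. Then A = (D²/8)(θ − sin θ) = 0.07551 m² and P = Dθ/2 = 0.7373 m. Hydraulic radius R = A/P = 0.07551/0.7373 = 0.1024 m. Q_A = (1/0.025)·0.07551·0.1024^(2/3)·√0.009009 = 0.06275 m³/s.
Channel B: Flow area A = b·y = 1.03 × 0.781 = 0.8044 m². Wetted perimeter P = b + 2y = 1.03 + 2×0.781 = 2.592 m. Hydraulic radius R = A/P = 0.8044/2.592 = 0.3104 m. Q_B = (1/0.025)·0.8044·0.3104^(2/3)·√0.009009 = 1.4 m³/s.
Q_A = 0.06275 m³/s vs Q_B = 1.4 m³/s, so channel B carries more.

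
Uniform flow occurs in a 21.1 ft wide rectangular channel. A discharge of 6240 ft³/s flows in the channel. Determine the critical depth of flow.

y_c = 14 ft

For a rectangular channel, critical depth y_c = (q²/g)^(1/3) where q = Q/b = 6240/21.1 = 295.7 ft²/s.
So y_c = (295.7²/32.2)^(1/3) = 14 ft.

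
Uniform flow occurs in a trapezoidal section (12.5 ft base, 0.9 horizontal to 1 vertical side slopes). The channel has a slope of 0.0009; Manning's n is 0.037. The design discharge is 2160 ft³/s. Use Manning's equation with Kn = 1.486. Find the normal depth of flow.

Manning's equation rearranged: A R^(2/3) = nQ / (1.486·√S) = 0.037 × 2160 / (1.486 × √0.0009) = 1793.
At y = 20.5 ft: A R^(2/3) = 2821 — over.
At y = 14.7 ft: A R^(2/3) = 1419 — short.
At y = 16.5 ft: A R^(2/3) = 1795 — close enough.

y_n = 16.5 ft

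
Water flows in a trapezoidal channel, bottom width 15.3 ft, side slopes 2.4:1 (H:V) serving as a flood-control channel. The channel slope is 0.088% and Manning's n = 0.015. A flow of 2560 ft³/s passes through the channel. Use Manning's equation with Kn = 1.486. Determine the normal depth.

y_n = 8.37 ft

Manning's equation rearranged: A R^(2/3) = nQ / (1.486·√S) = 0.015 × 2560 / (1.486 × √0.00088) = 871.1.
Trying y = 6.54 ft: A R^(2/3) = 520.2 — too small.
Trying y = 8.37 ft: A R^(2/3) = 870.2 — ≈ 871.1.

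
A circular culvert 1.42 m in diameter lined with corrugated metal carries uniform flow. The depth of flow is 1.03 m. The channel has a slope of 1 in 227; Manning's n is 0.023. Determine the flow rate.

For a circular section of diameter D = 1.42 m at depth y = 1.03 m, the central angle is θ = 2 arccos(1 − 2y/D) = 4.077 rad. Then A = (D²/8)(θ − sin θ) = 1.23 m² and P = Dθ/2 = 2.894 m.
Hydraulic radius R = A/P = 1.23/2.894 = 0.4251 m.
Manning's equation: Q = (1/n) A R^(2/3) S^(1/2) = (1/0.023) × 1.23 × 0.4251^(2/3) × 0.004405^(1/2) = 2.01 m³/s.

Q = 2.01 m³/s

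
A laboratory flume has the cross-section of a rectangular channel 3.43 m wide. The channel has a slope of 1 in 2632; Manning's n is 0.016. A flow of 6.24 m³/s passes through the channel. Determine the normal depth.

Manning's equation rearranged: A R^(2/3) = nQ / (1·√S) = 0.016 × 6.24 / (√0.0003799) = 5.122.
At y = 1.27 m: A R^(2/3) = 3.531 — short.
At y = 1.92 m: A R^(2/3) = 6.166 — over.
At y = 1.67 m: A R^(2/3) = 5.124 — close enough.

y_n = 1.67 m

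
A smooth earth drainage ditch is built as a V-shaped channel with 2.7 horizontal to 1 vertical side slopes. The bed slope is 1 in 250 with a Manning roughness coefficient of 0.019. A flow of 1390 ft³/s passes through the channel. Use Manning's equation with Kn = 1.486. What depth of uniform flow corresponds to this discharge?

y_n = 6.9 ft

Manning's equation rearranged: A R^(2/3) = nQ / (1.486·√S) = 0.019 × 1390 / (1.486 × √0.004) = 281.
Trying y = 5.85 ft: A R^(2/3) = 181.1 — low.
Trying y = 6.9 ft: A R^(2/3) = 281.2 — ≈ 281.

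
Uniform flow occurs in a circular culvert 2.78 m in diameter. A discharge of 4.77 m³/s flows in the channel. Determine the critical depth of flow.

At critical depth, Q² T / (g A³) = 1, i.e. A³/T = Q²/g = 4.77²/9.81 = 2.319.
At y = 1.11 m: A³/T = 4.249 — over.
At y = 0.849 m: A³/T = 1.511 — short.
At y = 0.949 m: A³/T = 2.324 — matches.

y_c = 0.949 m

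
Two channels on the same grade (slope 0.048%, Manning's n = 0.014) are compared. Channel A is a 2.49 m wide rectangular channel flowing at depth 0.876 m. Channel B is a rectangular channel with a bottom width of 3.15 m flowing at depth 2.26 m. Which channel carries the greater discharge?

channel B

Channel A: Flow area A = b·y = 2.49 × 0.876 = 2.181 m². Wetted perimeter P = b + 2y = 2.49 + 2×0.876 = 4.242 m. Hydraulic radius R = A/P = 2.181/4.242 = 0.5142 m. Q_A = (1/0.014)·2.181·0.5142^(2/3)·√0.00048 = 2.191 m³/s.
Channel B: Flow area A = b·y = 3.15 × 2.26 = 7.119 m². Wetted perimeter P = b + 2y = 3.15 + 2×2.26 = 7.67 m. Hydraulic radius R = A/P = 7.119/7.67 = 0.9282 m. Q_B = (1/0.014)·7.119·0.9282^(2/3)·√0.00048 = 10.6 m³/s.
Q_A = 2.191 m³/s vs Q_B = 10.6 m³/s, so channel B carries more.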